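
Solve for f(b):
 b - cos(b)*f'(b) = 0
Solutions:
 f(b) = C1 + Integral(b/cos(b), b)


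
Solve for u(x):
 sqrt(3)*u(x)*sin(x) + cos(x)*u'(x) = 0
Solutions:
 u(x) = C1*cos(x)^(sqrt(3))


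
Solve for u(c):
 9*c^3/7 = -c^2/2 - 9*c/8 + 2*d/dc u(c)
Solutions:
 u(c) = C1 + 9*c^4/56 + c^3/12 + 9*c^2/32


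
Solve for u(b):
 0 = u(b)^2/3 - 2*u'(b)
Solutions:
 u(b) = -6/(C1 + b)


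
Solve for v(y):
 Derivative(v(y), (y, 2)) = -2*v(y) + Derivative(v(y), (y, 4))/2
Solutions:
 v(y) = C1*exp(-y*sqrt(1 + sqrt(5))) + C2*exp(y*sqrt(1 + sqrt(5))) + C3*sin(y*sqrt(-1 + sqrt(5))) + C4*cos(y*sqrt(-1 + sqrt(5)))


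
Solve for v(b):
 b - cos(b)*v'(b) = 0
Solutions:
 v(b) = C1 + Integral(b/cos(b), b)


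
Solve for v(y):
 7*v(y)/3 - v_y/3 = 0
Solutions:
 v(y) = C1*exp(7*y)


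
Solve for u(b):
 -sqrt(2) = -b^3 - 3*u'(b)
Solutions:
 u(b) = C1 - b^4/12 + sqrt(2)*b/3


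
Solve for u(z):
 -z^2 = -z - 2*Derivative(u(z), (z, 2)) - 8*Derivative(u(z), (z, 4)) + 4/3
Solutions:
 u(z) = C1 + C2*z + C3*sin(z/2) + C4*cos(z/2) + z^4/24 - z^3/12 - 5*z^2/3


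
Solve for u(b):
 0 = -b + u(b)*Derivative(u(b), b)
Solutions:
 u(b) = -sqrt(C1 + b^2)
 u(b) = sqrt(C1 + b^2)


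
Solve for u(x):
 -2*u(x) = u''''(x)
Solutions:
 u(x) = (C1*sin(2^(3/4)*x/2) + C2*cos(2^(3/4)*x/2))*exp(-2^(3/4)*x/2) + (C3*sin(2^(3/4)*x/2) + C4*cos(2^(3/4)*x/2))*exp(2^(3/4)*x/2)


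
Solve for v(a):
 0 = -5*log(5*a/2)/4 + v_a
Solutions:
 v(a) = C1 + 5*a*log(a)/4 - 5*a/4 - 5*a*log(2)/4 + 5*a*log(5)/4


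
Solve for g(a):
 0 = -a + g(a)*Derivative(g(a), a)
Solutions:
 g(a) = -sqrt(C1 + a^2)
 g(a) = sqrt(C1 + a^2)


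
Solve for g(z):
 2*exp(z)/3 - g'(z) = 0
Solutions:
 g(z) = C1 + 2*exp(z)/3


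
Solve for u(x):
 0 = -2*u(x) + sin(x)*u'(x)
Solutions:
 u(x) = C1*(cos(x) - 1)/(cos(x) + 1)


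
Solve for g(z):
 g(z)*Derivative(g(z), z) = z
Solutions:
 g(z) = -sqrt(C1 + z^2)
 g(z) = sqrt(C1 + z^2)


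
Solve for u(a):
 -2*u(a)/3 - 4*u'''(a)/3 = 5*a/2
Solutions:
 u(a) = C3*exp(-2^(2/3)*a/2) - 15*a/4 + (C1*sin(2^(2/3)*sqrt(3)*a/4) + C2*cos(2^(2/3)*sqrt(3)*a/4))*exp(2^(2/3)*a/4)


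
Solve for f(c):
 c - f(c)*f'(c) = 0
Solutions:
 f(c) = -sqrt(C1 + c^2)
 f(c) = sqrt(C1 + c^2)


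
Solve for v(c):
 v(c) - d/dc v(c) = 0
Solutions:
 v(c) = C1*exp(c)


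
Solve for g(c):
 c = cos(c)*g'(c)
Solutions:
 g(c) = C1 + Integral(c/cos(c), c)


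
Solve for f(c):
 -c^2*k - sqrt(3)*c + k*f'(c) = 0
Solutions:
 f(c) = C1 + c^3/3 + sqrt(3)*c^2/(2*k)


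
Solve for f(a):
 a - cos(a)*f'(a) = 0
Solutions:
 f(a) = C1 + Integral(a/cos(a), a)


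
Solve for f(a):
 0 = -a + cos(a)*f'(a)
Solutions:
 f(a) = C1 + Integral(a/cos(a), a)


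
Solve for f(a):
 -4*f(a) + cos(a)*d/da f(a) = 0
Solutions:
 f(a) = C1*(sin(a)^2 + 2*sin(a) + 1)/(sin(a)^2 - 2*sin(a) + 1)


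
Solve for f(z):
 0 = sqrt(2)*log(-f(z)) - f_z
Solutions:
 -li(-f(z)) = C1 + sqrt(2)*z


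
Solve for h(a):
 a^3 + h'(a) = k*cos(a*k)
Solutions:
 h(a) = C1 - a^4/4 + sin(a*k)


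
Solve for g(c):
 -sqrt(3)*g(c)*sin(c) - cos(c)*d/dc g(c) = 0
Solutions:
 g(c) = C1*cos(c)^(sqrt(3))


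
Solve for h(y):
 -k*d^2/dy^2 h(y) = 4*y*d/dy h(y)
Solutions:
 h(y) = C1 + C2*sqrt(k)*erf(sqrt(2)*y*sqrt(1/k))


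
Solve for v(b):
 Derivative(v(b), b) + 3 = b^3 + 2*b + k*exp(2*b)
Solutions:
 v(b) = C1 + b^4/4 + b^2 - 3*b + k*exp(2*b)/2


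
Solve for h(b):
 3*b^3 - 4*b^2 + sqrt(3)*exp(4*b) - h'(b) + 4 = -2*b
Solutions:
 h(b) = C1 + 3*b^4/4 - 4*b^3/3 + b^2 + 4*b + sqrt(3)*exp(4*b)/4


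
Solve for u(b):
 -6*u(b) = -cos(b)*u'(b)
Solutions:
 u(b) = C1*(sin(b)^3 + 3*sin(b)^2 + 3*sin(b) + 1)/(sin(b)^3 - 3*sin(b)^2 + 3*sin(b) - 1)


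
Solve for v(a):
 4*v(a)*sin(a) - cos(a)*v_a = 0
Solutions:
 v(a) = C1/cos(a)^4


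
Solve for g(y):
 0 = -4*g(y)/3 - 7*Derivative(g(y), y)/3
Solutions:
 g(y) = C1*exp(-4*y/7)


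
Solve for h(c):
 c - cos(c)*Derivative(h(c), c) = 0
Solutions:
 h(c) = C1 + Integral(c/cos(c), c)


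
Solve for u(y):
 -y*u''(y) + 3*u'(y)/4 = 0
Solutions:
 u(y) = C1 + C2*y^(7/4)


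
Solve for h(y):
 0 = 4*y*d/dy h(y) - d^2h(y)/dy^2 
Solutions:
 h(y) = C1 + C2*erfi(sqrt(2)*y)


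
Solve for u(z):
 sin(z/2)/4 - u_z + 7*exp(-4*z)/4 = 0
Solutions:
 u(z) = C1 - cos(z/2)/2 - 7*exp(-4*z)/16


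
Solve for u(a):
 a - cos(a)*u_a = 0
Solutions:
 u(a) = C1 + Integral(a/cos(a), a)


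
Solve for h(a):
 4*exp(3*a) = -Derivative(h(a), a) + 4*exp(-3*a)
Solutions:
 h(a) = C1 - 8*cosh(3*a)/3


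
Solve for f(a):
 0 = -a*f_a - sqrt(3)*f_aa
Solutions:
 f(a) = C1 + C2*erf(sqrt(2)*3^(3/4)*a/6)


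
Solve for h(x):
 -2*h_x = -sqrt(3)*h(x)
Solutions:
 h(x) = C1*exp(sqrt(3)*x/2)


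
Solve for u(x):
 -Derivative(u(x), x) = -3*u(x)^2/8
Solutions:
 u(x) = -8/(C1 + 3*x)


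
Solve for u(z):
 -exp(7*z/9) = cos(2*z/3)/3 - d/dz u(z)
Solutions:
 u(z) = C1 + 9*exp(7*z/9)/7 + sin(2*z/3)/2


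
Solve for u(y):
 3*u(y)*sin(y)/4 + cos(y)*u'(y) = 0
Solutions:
 u(y) = C1*cos(y)^(3/4)


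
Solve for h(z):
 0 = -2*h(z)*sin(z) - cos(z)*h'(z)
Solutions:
 h(z) = C1*cos(z)^2


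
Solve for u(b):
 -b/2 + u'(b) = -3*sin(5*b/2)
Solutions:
 u(b) = C1 + b^2/4 + 6*cos(5*b/2)/5


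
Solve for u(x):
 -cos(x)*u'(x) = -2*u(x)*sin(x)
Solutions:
 u(x) = C1/cos(x)^2


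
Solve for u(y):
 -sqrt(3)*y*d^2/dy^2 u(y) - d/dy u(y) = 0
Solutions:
 u(y) = C1 + C2*y^(1 - sqrt(3)/3)


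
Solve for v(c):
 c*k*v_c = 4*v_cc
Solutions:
 v(c) = Piecewise((-sqrt(2)*sqrt(pi)*C1*erf(sqrt(2)*c*sqrt(-k)/4)/sqrt(-k) - C2, (k > 0) | (k < 0)), (-C1*c - C2, True))


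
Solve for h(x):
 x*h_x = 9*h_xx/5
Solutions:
 h(x) = C1 + C2*erfi(sqrt(10)*x/6)


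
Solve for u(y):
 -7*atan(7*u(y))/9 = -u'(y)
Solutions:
 Integral(1/atan(7*_y), (_y, u(y))) = C1 + 7*y/9


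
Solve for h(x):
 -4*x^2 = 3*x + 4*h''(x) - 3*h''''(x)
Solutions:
 h(x) = C1 + C2*x + C3*exp(-2*sqrt(3)*x/3) + C4*exp(2*sqrt(3)*x/3) - x^4/12 - x^3/8 - 3*x^2/4


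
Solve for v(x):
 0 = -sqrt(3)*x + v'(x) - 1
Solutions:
 v(x) = C1 + sqrt(3)*x^2/2 + x


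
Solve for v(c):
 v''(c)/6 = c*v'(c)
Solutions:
 v(c) = C1 + C2*erfi(sqrt(3)*c)


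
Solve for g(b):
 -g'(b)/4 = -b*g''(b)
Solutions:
 g(b) = C1 + C2*b^(5/4)


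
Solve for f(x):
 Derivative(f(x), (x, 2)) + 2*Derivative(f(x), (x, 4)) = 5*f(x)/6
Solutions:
 f(x) = C1*exp(-sqrt(3)*x*sqrt(-3 + sqrt(69))/6) + C2*exp(sqrt(3)*x*sqrt(-3 + sqrt(69))/6) + C3*sin(sqrt(3)*x*sqrt(3 + sqrt(69))/6) + C4*cos(sqrt(3)*x*sqrt(3 + sqrt(69))/6)


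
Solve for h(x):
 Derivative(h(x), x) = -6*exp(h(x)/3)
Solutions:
 h(x) = 3*log(1/(C1 + 6*x)) + 3*log(3)


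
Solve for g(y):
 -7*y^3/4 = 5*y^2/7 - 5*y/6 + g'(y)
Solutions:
 g(y) = C1 - 7*y^4/16 - 5*y^3/21 + 5*y^2/12


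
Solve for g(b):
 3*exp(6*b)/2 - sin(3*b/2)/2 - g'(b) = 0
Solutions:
 g(b) = C1 + exp(6*b)/4 + cos(3*b/2)/3


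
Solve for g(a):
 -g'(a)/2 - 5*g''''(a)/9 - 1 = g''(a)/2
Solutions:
 g(a) = C1 + C2*exp(-30^(1/3)*a*(-(15 + sqrt(255))^(1/3) + 30^(1/3)/(15 + sqrt(255))^(1/3))/20)*sin(10^(1/3)*3^(1/6)*a*(3*10^(1/3)/(15 + sqrt(255))^(1/3) + 3^(2/3)*(15 + sqrt(255))^(1/3))/20) + C3*exp(-30^(1/3)*a*(-(15 + sqrt(255))^(1/3) + 30^(1/3)/(15 + sqrt(255))^(1/3))/20)*cos(10^(1/3)*3^(1/6)*a*(3*10^(1/3)/(15 + sqrt(255))^(1/3) + 3^(2/3)*(15 + sqrt(255))^(1/3))/20) + C4*exp(30^(1/3)*a*(-(15 + sqrt(255))^(1/3) + 30^(1/3)/(15 + sqrt(255))^(1/3))/10) - 2*a


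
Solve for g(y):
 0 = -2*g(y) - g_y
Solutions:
 g(y) = C1*exp(-2*y)


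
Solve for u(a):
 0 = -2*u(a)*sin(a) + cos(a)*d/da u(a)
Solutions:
 u(a) = C1/cos(a)^2


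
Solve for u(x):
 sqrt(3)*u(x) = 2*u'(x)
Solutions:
 u(x) = C1*exp(sqrt(3)*x/2)


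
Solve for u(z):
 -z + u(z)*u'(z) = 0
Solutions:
 u(z) = -sqrt(C1 + z^2)
 u(z) = sqrt(C1 + z^2)


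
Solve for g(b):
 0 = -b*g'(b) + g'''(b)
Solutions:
 g(b) = C1 + Integral(C2*airyai(b) + C3*airybi(b), b)


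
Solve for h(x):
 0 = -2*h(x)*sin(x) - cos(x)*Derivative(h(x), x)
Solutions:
 h(x) = C1*cos(x)^2


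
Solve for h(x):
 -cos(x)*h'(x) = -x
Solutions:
 h(x) = C1 + Integral(x/cos(x), x)


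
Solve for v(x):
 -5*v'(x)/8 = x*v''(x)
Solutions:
 v(x) = C1 + C2*x^(3/8)


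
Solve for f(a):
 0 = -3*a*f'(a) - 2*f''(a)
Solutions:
 f(a) = C1 + C2*erf(sqrt(3)*a/2)


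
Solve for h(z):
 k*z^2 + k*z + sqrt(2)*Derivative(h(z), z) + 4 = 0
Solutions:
 h(z) = C1 - sqrt(2)*k*z^3/6 - sqrt(2)*k*z^2/4 - 2*sqrt(2)*z


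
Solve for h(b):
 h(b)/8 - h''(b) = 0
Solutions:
 h(b) = C1*exp(-sqrt(2)*b/4) + C2*exp(sqrt(2)*b/4)


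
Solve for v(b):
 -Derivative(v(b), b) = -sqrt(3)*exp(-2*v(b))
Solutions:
 v(b) = log(-sqrt(C1 + 2*sqrt(3)*b))
 v(b) = log(C1 + 2*sqrt(3)*b)/2


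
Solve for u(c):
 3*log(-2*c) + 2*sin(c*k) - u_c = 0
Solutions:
 u(c) = C1 + 3*c*log(-c) - 3*c + 3*c*log(2) + 2*Piecewise((-cos(c*k)/k, Ne(k, 0)), (0, True))


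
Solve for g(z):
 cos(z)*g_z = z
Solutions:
 g(z) = C1 + Integral(z/cos(z), z)


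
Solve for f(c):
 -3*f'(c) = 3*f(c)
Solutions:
 f(c) = C1*exp(-c)


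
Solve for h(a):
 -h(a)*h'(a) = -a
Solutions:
 h(a) = -sqrt(C1 + a^2)
 h(a) = sqrt(C1 + a^2)


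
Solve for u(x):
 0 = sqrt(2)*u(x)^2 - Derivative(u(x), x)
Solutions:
 u(x) = -1/(C1 + sqrt(2)*x)


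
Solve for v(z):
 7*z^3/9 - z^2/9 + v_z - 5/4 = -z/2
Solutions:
 v(z) = C1 - 7*z^4/36 + z^3/27 - z^2/4 + 5*z/4


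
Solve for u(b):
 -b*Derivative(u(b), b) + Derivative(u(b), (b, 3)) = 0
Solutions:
 u(b) = C1 + Integral(C2*airyai(b) + C3*airybi(b), b)


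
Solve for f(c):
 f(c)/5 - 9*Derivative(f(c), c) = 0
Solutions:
 f(c) = C1*exp(c/45)


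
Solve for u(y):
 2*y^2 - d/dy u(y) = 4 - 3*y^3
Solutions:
 u(y) = C1 + 3*y^4/4 + 2*y^3/3 - 4*y


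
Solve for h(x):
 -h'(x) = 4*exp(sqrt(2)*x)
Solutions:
 h(x) = C1 - 2*sqrt(2)*exp(sqrt(2)*x)


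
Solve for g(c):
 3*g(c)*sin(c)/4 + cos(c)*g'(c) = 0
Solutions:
 g(c) = C1*cos(c)^(3/4)


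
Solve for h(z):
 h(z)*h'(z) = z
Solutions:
 h(z) = -sqrt(C1 + z^2)
 h(z) = sqrt(C1 + z^2)


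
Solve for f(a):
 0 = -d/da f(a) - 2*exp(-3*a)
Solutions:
 f(a) = C1 + 2*exp(-3*a)/3


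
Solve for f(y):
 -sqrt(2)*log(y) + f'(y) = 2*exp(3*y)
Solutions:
 f(y) = C1 + sqrt(2)*y*log(y) - sqrt(2)*y + 2*exp(3*y)/3


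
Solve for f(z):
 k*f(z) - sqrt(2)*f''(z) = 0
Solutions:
 f(z) = C1*exp(-2^(3/4)*sqrt(k)*z/2) + C2*exp(2^(3/4)*sqrt(k)*z/2)


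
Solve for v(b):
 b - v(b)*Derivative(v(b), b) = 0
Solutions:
 v(b) = -sqrt(C1 + b^2)
 v(b) = sqrt(C1 + b^2)


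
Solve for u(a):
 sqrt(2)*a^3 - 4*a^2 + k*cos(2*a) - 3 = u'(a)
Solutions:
 u(a) = C1 + sqrt(2)*a^4/4 - 4*a^3/3 - 3*a + k*sin(2*a)/2


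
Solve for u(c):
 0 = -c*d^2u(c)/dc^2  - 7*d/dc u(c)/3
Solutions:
 u(c) = C1 + C2/c^(4/3)


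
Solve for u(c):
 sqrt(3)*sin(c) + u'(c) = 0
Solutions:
 u(c) = C1 + sqrt(3)*cos(c)


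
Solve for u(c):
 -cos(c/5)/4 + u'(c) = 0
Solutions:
 u(c) = C1 + 5*sin(c/5)/4


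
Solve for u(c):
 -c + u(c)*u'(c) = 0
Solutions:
 u(c) = -sqrt(C1 + c^2)
 u(c) = sqrt(C1 + c^2)


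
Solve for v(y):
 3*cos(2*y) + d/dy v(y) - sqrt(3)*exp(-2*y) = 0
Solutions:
 v(y) = C1 - 3*sin(2*y)/2 - sqrt(3)*exp(-2*y)/2


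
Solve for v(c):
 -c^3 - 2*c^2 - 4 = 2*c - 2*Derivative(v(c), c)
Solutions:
 v(c) = C1 + c^4/8 + c^3/3 + c^2/2 + 2*c


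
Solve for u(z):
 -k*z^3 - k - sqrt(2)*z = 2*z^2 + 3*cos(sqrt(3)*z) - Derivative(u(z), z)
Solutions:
 u(z) = C1 + k*z^4/4 + k*z + 2*z^3/3 + sqrt(2)*z^2/2 + sqrt(3)*sin(sqrt(3)*z)


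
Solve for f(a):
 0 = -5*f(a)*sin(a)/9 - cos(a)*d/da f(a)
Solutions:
 f(a) = C1*cos(a)^(5/9)


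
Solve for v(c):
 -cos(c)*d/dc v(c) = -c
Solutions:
 v(c) = C1 + Integral(c/cos(c), c)


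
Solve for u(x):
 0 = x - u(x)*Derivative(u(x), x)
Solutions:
 u(x) = -sqrt(C1 + x^2)
 u(x) = sqrt(C1 + x^2)


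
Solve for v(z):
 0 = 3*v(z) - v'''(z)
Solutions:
 v(z) = C3*exp(3^(1/3)*z) + (C1*sin(3^(5/6)*z/2) + C2*cos(3^(5/6)*z/2))*exp(-3^(1/3)*z/2)


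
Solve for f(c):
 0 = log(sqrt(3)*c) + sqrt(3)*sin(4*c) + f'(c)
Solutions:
 f(c) = C1 - c*log(c) - c*log(3)/2 + c + sqrt(3)*cos(4*c)/4


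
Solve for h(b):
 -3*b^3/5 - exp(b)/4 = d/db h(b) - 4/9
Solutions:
 h(b) = C1 - 3*b^4/20 + 4*b/9 - exp(b)/4


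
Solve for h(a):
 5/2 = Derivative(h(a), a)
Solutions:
 h(a) = C1 + 5*a/2


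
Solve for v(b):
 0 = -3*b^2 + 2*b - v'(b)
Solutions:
 v(b) = C1 - b^3 + b^2


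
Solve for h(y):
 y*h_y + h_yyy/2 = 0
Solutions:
 h(y) = C1 + Integral(C2*airyai(-2^(1/3)*y) + C3*airybi(-2^(1/3)*y), y)


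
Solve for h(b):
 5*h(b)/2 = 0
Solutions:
 h(b) = 0


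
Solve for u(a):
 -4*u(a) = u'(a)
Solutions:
 u(a) = C1*exp(-4*a)


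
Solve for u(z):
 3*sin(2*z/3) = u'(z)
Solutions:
 u(z) = C1 - 9*cos(2*z/3)/2


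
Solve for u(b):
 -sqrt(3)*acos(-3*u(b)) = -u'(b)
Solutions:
 Integral(1/acos(-3*_y), (_y, u(b))) = C1 + sqrt(3)*b


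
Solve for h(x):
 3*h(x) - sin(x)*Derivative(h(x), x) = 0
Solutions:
 h(x) = C1*(cos(x) - 1)^(3/2)/(cos(x) + 1)^(3/2)


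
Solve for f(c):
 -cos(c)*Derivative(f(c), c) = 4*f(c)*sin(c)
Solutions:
 f(c) = C1*cos(c)^4


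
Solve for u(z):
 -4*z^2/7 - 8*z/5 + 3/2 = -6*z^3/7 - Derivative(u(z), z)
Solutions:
 u(z) = C1 - 3*z^4/14 + 4*z^3/21 + 4*z^2/5 - 3*z/2


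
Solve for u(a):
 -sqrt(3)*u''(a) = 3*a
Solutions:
 u(a) = C1 + C2*a - sqrt(3)*a^3/6


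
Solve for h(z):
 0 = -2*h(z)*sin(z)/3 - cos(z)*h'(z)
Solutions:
 h(z) = C1*cos(z)^(2/3)


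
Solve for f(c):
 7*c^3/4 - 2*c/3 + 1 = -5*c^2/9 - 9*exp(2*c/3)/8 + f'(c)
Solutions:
 f(c) = C1 + 7*c^4/16 + 5*c^3/27 - c^2/3 + c + 27*exp(2*c/3)/16


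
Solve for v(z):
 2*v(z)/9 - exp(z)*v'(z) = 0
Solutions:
 v(z) = C1*exp(-2*exp(-z)/9)


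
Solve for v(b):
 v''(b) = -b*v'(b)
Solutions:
 v(b) = C1 + C2*erf(sqrt(2)*b/2)


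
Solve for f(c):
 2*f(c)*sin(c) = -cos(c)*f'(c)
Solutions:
 f(c) = C1*cos(c)^2


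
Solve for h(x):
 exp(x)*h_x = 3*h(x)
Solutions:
 h(x) = C1*exp(-3*exp(-x))


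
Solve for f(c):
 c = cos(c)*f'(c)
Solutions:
 f(c) = C1 + Integral(c/cos(c), c)


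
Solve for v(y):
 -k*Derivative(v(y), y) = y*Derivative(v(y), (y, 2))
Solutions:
 v(y) = C1 + y^(1 - re(k))*(C2*sin(log(y)*Abs(im(k))) + C3*cos(log(y)*im(k)))


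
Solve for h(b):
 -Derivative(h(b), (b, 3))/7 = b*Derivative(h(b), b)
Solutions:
 h(b) = C1 + Integral(C2*airyai(-7^(1/3)*b) + C3*airybi(-7^(1/3)*b), b)


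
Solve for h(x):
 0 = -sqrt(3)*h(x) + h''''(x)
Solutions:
 h(x) = C1*exp(-3^(1/8)*x) + C2*exp(3^(1/8)*x) + C3*sin(3^(1/8)*x) + C4*cos(3^(1/8)*x)


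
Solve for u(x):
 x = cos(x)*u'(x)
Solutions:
 u(x) = C1 + Integral(x/cos(x), x)


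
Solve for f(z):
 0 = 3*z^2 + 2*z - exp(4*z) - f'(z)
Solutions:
 f(z) = C1 + z^3 + z^2 - exp(4*z)/4


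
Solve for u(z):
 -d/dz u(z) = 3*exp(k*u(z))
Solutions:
 u(z) = Piecewise((log(1/(C1*k + 3*k*z))/k, Ne(k, 0)), (nan, True))
 u(z) = Piecewise((C1 - 3*z, Eq(k, 0)), (nan, True))


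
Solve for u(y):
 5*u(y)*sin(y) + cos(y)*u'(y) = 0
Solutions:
 u(y) = C1*cos(y)^5


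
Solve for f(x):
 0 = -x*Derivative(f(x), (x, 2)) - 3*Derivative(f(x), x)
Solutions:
 f(x) = C1 + C2/x^2


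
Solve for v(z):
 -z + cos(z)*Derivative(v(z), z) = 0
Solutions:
 v(z) = C1 + Integral(z/cos(z), z)


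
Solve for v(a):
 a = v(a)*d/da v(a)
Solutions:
 v(a) = -sqrt(C1 + a^2)
 v(a) = sqrt(C1 + a^2)


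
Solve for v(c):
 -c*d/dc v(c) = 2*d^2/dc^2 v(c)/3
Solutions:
 v(c) = C1 + C2*erf(sqrt(3)*c/2)


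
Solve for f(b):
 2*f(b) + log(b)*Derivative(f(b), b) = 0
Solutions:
 f(b) = C1*exp(-2*li(b))


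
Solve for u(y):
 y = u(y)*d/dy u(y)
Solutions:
 u(y) = -sqrt(C1 + y^2)
 u(y) = sqrt(C1 + y^2)


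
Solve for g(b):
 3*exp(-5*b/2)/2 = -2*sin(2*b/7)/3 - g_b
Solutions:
 g(b) = C1 + 7*cos(2*b/7)/3 + 3*exp(-5*b/2)/5


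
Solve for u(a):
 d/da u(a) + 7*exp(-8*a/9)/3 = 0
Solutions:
 u(a) = C1 + 21*exp(-8*a/9)/8


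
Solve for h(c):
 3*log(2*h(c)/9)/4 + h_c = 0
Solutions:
 4*Integral(1/(log(_y) - 2*log(3) + log(2)), (_y, h(c)))/3 = C1 - c


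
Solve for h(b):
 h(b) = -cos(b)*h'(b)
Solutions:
 h(b) = C1*sqrt(sin(b) - 1)/sqrt(sin(b) + 1)


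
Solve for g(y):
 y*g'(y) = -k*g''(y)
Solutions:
 g(y) = C1 + C2*sqrt(k)*erf(sqrt(2)*y*sqrt(1/k)/2)


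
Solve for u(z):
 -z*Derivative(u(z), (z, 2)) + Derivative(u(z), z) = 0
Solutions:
 u(z) = C1 + C2*z^2


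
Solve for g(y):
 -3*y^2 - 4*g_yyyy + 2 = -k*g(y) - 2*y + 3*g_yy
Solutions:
 g(y) = C1*exp(-sqrt(2)*y*sqrt(-sqrt(16*k + 9) - 3)/4) + C2*exp(sqrt(2)*y*sqrt(-sqrt(16*k + 9) - 3)/4) + C3*exp(-sqrt(2)*y*sqrt(sqrt(16*k + 9) - 3)/4) + C4*exp(sqrt(2)*y*sqrt(sqrt(16*k + 9) - 3)/4) + 3*y^2/k - 2*y/k - 2/k + 18/k^2


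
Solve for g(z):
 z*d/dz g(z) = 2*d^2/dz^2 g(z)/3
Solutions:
 g(z) = C1 + C2*erfi(sqrt(3)*z/2)


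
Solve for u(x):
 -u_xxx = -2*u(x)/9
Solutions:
 u(x) = C3*exp(6^(1/3)*x/3) + (C1*sin(2^(1/3)*3^(5/6)*x/6) + C2*cos(2^(1/3)*3^(5/6)*x/6))*exp(-6^(1/3)*x/6)


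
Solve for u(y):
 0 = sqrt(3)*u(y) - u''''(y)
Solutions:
 u(y) = C1*exp(-3^(1/8)*y) + C2*exp(3^(1/8)*y) + C3*sin(3^(1/8)*y) + C4*cos(3^(1/8)*y)


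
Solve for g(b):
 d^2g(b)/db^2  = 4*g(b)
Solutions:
 g(b) = C1*exp(-2*b) + C2*exp(2*b)


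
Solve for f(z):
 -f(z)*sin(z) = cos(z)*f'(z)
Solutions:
 f(z) = C1*cos(z)


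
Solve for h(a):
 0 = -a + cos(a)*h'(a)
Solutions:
 h(a) = C1 + Integral(a/cos(a), a)


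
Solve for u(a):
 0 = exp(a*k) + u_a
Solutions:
 u(a) = C1 - exp(a*k)/k


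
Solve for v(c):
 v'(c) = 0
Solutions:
 v(c) = C1


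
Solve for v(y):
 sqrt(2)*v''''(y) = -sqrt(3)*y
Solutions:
 v(y) = C1 + C2*y + C3*y^2 + C4*y^3 - sqrt(6)*y^5/240


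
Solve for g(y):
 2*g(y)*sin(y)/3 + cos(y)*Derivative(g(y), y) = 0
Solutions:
 g(y) = C1*cos(y)^(2/3)


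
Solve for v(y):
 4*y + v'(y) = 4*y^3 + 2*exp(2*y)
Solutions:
 v(y) = C1 + y^4 - 2*y^2 + exp(2*y)


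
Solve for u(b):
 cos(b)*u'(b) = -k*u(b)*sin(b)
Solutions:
 u(b) = C1*exp(k*log(cos(b)))


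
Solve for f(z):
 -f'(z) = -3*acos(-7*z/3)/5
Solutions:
 f(z) = C1 + 3*z*acos(-7*z/3)/5 + 3*sqrt(9 - 49*z^2)/35


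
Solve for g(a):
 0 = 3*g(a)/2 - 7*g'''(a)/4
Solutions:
 g(a) = C3*exp(6^(1/3)*7^(2/3)*a/7) + (C1*sin(2^(1/3)*3^(5/6)*7^(2/3)*a/14) + C2*cos(2^(1/3)*3^(5/6)*7^(2/3)*a/14))*exp(-6^(1/3)*7^(2/3)*a/14)


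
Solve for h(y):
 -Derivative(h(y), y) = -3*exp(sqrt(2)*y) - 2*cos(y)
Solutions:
 h(y) = C1 + 3*sqrt(2)*exp(sqrt(2)*y)/2 + 2*sin(y)


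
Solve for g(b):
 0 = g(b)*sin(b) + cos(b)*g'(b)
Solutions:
 g(b) = C1*cos(b)


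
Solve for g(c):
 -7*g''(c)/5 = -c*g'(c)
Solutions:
 g(c) = C1 + C2*erfi(sqrt(70)*c/14)


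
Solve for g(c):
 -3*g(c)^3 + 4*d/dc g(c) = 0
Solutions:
 g(c) = -sqrt(2)*sqrt(-1/(C1 + 3*c))
 g(c) = sqrt(2)*sqrt(-1/(C1 + 3*c))


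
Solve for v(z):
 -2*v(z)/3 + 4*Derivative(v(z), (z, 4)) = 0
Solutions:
 v(z) = C1*exp(-6^(3/4)*z/6) + C2*exp(6^(3/4)*z/6) + C3*sin(6^(3/4)*z/6) + C4*cos(6^(3/4)*z/6)


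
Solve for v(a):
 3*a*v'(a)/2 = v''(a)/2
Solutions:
 v(a) = C1 + C2*erfi(sqrt(6)*a/2)


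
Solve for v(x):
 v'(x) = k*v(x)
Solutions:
 v(x) = C1*exp(k*x)


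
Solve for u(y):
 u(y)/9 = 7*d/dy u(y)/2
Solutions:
 u(y) = C1*exp(2*y/63)


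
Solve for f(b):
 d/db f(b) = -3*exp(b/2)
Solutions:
 f(b) = C1 - 6*exp(b/2)


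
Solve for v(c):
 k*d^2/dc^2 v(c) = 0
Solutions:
 v(c) = C1 + C2*c


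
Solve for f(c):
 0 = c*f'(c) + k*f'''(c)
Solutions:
 f(c) = C1 + Integral(C2*airyai(c*(-1/k)^(1/3)) + C3*airybi(c*(-1/k)^(1/3)), c)


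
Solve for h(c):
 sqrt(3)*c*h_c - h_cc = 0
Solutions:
 h(c) = C1 + C2*erfi(sqrt(2)*3^(1/4)*c/2)


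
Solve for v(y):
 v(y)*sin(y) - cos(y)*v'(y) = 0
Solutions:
 v(y) = C1/cos(y)


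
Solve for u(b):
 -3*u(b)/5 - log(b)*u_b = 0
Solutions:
 u(b) = C1*exp(-3*li(b)/5)


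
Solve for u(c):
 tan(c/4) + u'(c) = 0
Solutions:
 u(c) = C1 + 4*log(cos(c/4))


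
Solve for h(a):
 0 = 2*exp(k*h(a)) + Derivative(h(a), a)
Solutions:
 h(a) = Piecewise((log(1/(C1*k + 2*a*k))/k, Ne(k, 0)), (nan, True))
 h(a) = Piecewise((C1 - 2*a, Eq(k, 0)), (nan, True))


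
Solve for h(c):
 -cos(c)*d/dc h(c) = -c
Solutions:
 h(c) = C1 + Integral(c/cos(c), c)


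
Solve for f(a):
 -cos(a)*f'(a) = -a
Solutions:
 f(a) = C1 + Integral(a/cos(a), a)


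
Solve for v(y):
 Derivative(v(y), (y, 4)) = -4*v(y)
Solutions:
 v(y) = (C1*sin(y) + C2*cos(y))*exp(-y) + (C3*sin(y) + C4*cos(y))*exp(y)


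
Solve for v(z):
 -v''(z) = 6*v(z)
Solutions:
 v(z) = C1*sin(sqrt(6)*z) + C2*cos(sqrt(6)*z)


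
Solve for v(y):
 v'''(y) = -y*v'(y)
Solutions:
 v(y) = C1 + Integral(C2*airyai(-y) + C3*airybi(-y), y)


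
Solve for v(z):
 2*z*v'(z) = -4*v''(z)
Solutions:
 v(z) = C1 + C2*erf(z/2)


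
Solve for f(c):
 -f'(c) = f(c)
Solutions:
 f(c) = C1*exp(-c)


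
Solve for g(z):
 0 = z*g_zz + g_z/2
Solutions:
 g(z) = C1 + C2*sqrt(z)


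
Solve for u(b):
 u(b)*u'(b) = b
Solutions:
 u(b) = -sqrt(C1 + b^2)
 u(b) = sqrt(C1 + b^2)


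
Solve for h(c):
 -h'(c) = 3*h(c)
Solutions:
 h(c) = C1*exp(-3*c)


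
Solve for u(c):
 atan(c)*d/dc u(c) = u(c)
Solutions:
 u(c) = C1*exp(Integral(1/atan(c), c))


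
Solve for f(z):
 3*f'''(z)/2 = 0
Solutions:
 f(z) = C1 + C2*z + C3*z^2


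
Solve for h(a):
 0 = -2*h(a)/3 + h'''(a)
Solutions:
 h(a) = C3*exp(2^(1/3)*3^(2/3)*a/3) + (C1*sin(2^(1/3)*3^(1/6)*a/2) + C2*cos(2^(1/3)*3^(1/6)*a/2))*exp(-2^(1/3)*3^(2/3)*a/6)


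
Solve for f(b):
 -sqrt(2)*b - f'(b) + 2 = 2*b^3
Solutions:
 f(b) = C1 - b^4/2 - sqrt(2)*b^2/2 + 2*b


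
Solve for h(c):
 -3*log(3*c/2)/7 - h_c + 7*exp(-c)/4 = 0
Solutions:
 h(c) = C1 - 3*c*log(c)/7 + 3*c*(-log(3) + log(2) + 1)/7 - 7*exp(-c)/4


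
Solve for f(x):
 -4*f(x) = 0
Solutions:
 f(x) = 0


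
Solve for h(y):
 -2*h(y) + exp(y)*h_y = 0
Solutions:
 h(y) = C1*exp(-2*exp(-y))


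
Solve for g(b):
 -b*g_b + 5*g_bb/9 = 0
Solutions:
 g(b) = C1 + C2*erfi(3*sqrt(10)*b/10)


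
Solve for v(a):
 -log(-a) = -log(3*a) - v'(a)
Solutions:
 v(a) = C1 + a*(-log(3) + I*pi)


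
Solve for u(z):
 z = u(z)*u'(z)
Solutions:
 u(z) = -sqrt(C1 + z^2)
 u(z) = sqrt(C1 + z^2)


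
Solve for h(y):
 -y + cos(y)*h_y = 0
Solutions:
 h(y) = C1 + Integral(y/cos(y), y)


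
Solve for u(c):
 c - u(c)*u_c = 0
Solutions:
 u(c) = -sqrt(C1 + c^2)
 u(c) = sqrt(C1 + c^2)


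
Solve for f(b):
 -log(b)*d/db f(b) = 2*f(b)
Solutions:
 f(b) = C1*exp(-2*li(b))


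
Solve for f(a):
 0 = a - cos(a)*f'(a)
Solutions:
 f(a) = C1 + Integral(a/cos(a), a)


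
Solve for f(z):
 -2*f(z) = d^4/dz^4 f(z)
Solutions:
 f(z) = (C1*sin(2^(3/4)*z/2) + C2*cos(2^(3/4)*z/2))*exp(-2^(3/4)*z/2) + (C3*sin(2^(3/4)*z/2) + C4*cos(2^(3/4)*z/2))*exp(2^(3/4)*z/2)


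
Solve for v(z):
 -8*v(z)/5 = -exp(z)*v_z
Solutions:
 v(z) = C1*exp(-8*exp(-z)/5)


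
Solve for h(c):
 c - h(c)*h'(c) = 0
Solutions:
 h(c) = -sqrt(C1 + c^2)
 h(c) = sqrt(C1 + c^2)


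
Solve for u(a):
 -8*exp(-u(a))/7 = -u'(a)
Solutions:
 u(a) = log(C1 + 8*a/7)


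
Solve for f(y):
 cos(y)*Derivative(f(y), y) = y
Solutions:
 f(y) = C1 + Integral(y/cos(y), y)


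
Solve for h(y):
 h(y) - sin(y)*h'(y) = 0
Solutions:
 h(y) = C1*sqrt(cos(y) - 1)/sqrt(cos(y) + 1)


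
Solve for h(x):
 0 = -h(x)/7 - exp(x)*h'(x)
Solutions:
 h(x) = C1*exp(exp(-x)/7)


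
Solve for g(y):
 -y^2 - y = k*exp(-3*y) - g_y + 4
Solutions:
 g(y) = C1 - k*exp(-3*y)/3 + y^3/3 + y^2/2 + 4*y


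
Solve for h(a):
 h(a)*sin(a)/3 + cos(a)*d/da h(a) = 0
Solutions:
 h(a) = C1*cos(a)^(1/3)


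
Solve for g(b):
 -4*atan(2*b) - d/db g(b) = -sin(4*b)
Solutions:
 g(b) = C1 - 4*b*atan(2*b) + log(4*b^2 + 1) - cos(4*b)/4


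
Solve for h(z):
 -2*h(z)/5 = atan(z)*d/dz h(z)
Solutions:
 h(z) = C1*exp(-2*Integral(1/atan(z), z)/5)


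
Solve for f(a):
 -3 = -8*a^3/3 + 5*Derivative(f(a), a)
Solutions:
 f(a) = C1 + 2*a^4/15 - 3*a/5


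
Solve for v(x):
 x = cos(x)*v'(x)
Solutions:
 v(x) = C1 + Integral(x/cos(x), x)


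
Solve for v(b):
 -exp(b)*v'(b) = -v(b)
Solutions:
 v(b) = C1*exp(-exp(-b))


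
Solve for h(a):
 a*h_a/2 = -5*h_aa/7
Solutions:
 h(a) = C1 + C2*erf(sqrt(35)*a/10)


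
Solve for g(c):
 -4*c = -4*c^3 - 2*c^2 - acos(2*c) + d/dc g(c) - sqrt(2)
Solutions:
 g(c) = C1 + c^4 + 2*c^3/3 - 2*c^2 + c*acos(2*c) + sqrt(2)*c - sqrt(1 - 4*c^2)/2


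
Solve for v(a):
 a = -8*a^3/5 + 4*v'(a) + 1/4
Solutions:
 v(a) = C1 + a^4/10 + a^2/8 - a/16


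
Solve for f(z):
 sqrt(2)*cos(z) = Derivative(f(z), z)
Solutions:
 f(z) = C1 + sqrt(2)*sin(z)


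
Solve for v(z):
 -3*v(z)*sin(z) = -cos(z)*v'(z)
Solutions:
 v(z) = C1/cos(z)^3


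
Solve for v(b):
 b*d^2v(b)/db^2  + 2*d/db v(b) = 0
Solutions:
 v(b) = C1 + C2/b


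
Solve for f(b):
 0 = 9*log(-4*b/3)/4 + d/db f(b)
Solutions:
 f(b) = C1 - 9*b*log(-b)/4 + 9*b*(-2*log(2) + 1 + log(3))/4


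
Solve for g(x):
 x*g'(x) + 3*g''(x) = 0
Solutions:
 g(x) = C1 + C2*erf(sqrt(6)*x/6)


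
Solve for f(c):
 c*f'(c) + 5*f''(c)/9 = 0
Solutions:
 f(c) = C1 + C2*erf(3*sqrt(10)*c/10)


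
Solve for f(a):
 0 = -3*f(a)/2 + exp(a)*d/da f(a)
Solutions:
 f(a) = C1*exp(-3*exp(-a)/2)


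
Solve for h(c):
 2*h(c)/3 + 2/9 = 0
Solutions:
 h(c) = -1/3


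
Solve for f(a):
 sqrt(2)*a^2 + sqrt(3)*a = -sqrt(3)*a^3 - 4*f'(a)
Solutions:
 f(a) = C1 - sqrt(3)*a^4/16 - sqrt(2)*a^3/12 - sqrt(3)*a^2/8


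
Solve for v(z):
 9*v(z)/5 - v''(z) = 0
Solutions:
 v(z) = C1*exp(-3*sqrt(5)*z/5) + C2*exp(3*sqrt(5)*z/5)


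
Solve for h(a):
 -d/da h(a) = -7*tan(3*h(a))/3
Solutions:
 h(a) = -asin(C1*exp(7*a))/3 + pi/3
 h(a) = asin(C1*exp(7*a))/3


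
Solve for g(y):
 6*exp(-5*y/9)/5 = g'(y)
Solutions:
 g(y) = C1 - 54*exp(-5*y/9)/25


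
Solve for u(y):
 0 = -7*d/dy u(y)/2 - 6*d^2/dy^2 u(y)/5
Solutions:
 u(y) = C1 + C2*exp(-35*y/12)


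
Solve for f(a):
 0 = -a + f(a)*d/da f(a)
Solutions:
 f(a) = -sqrt(C1 + a^2)
 f(a) = sqrt(C1 + a^2)


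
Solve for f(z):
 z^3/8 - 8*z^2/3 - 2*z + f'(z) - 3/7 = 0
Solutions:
 f(z) = C1 - z^4/32 + 8*z^3/9 + z^2 + 3*z/7


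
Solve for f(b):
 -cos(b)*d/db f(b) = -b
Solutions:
 f(b) = C1 + Integral(b/cos(b), b)


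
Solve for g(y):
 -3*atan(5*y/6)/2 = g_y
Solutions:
 g(y) = C1 - 3*y*atan(5*y/6)/2 + 9*log(25*y^2 + 36)/10


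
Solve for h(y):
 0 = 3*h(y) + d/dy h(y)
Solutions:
 h(y) = C1*exp(-3*y)


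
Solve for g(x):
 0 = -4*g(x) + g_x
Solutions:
 g(x) = C1*exp(4*x)


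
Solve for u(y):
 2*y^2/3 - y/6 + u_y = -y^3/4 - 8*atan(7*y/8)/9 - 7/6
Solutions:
 u(y) = C1 - y^4/16 - 2*y^3/9 + y^2/12 - 8*y*atan(7*y/8)/9 - 7*y/6 + 32*log(49*y^2 + 64)/63


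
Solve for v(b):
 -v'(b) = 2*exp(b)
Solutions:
 v(b) = C1 - 2*exp(b)


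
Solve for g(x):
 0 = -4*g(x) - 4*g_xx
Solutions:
 g(x) = C1*sin(x) + C2*cos(x)


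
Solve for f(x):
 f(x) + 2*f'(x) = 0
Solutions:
 f(x) = C1*exp(-x/2)


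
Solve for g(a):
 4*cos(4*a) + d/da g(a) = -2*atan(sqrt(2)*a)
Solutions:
 g(a) = C1 - 2*a*atan(sqrt(2)*a) + sqrt(2)*log(2*a^2 + 1)/2 - sin(4*a)


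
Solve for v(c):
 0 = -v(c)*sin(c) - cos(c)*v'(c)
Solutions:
 v(c) = C1*cos(c)


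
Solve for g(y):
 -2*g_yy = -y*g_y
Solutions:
 g(y) = C1 + C2*erfi(y/2)


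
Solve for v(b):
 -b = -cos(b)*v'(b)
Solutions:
 v(b) = C1 + Integral(b/cos(b), b)


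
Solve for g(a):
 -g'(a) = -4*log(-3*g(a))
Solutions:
 -Integral(1/(log(-_y) + log(3)), (_y, g(a)))/4 = C1 - a


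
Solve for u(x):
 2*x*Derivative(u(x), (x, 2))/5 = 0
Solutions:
 u(x) = C1 + C2*x


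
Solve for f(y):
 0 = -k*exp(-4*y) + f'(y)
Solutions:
 f(y) = C1 - k*exp(-4*y)/4


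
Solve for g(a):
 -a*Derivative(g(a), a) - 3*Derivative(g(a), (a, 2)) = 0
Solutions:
 g(a) = C1 + C2*erf(sqrt(6)*a/6)


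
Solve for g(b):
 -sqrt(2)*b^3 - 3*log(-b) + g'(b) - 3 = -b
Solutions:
 g(b) = C1 + sqrt(2)*b^4/4 - b^2/2 + 3*b*log(-b)


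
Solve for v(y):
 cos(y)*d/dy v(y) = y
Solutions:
 v(y) = C1 + Integral(y/cos(y), y)


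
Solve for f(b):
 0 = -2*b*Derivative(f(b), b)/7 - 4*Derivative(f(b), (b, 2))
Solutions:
 f(b) = C1 + C2*erf(sqrt(7)*b/14)


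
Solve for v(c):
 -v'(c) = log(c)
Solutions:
 v(c) = C1 - c*log(c) + c


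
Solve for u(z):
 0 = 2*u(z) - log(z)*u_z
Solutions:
 u(z) = C1*exp(2*li(z))


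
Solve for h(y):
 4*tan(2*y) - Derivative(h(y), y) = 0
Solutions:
 h(y) = C1 - 2*log(cos(2*y))


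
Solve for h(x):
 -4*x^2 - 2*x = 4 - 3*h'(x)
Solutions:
 h(x) = C1 + 4*x^3/9 + x^2/3 + 4*x/3


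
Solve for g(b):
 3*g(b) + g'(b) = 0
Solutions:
 g(b) = C1*exp(-3*b)


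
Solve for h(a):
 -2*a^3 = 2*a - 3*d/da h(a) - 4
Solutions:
 h(a) = C1 + a^4/6 + a^2/3 - 4*a/3


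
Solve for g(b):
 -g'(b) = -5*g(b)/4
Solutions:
 g(b) = C1*exp(5*b/4)


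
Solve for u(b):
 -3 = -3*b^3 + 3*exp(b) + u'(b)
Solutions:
 u(b) = C1 + 3*b^4/4 - 3*b - 3*exp(b)


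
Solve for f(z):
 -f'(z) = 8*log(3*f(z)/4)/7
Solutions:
 -7*Integral(1/(-log(_y) - log(3) + 2*log(2)), (_y, f(z)))/8 = C1 - z


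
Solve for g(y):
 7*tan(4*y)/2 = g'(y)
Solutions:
 g(y) = C1 - 7*log(cos(4*y))/8


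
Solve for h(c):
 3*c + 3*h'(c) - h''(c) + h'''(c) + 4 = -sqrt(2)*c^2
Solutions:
 h(c) = C1 - sqrt(2)*c^3/9 - c^2/2 - sqrt(2)*c^2/9 - 5*c/3 + 4*sqrt(2)*c/27 + (C2*sin(sqrt(11)*c/2) + C3*cos(sqrt(11)*c/2))*exp(c/2)


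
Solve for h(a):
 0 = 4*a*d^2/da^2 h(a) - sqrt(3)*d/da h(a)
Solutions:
 h(a) = C1 + C2*a^(sqrt(3)/4 + 1)


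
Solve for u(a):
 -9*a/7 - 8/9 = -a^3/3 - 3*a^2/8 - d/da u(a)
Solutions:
 u(a) = C1 - a^4/12 - a^3/8 + 9*a^2/14 + 8*a/9


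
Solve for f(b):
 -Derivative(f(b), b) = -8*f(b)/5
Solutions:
 f(b) = C1*exp(8*b/5)


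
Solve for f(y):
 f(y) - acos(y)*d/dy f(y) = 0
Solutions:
 f(y) = C1*exp(Integral(1/acos(y), y))


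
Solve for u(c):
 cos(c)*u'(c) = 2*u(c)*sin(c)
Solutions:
 u(c) = C1/cos(c)^2


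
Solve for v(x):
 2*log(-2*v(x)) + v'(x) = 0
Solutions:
 Integral(1/(log(-_y) + log(2)), (_y, v(x)))/2 = C1 - x


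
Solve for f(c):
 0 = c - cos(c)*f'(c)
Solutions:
 f(c) = C1 + Integral(c/cos(c), c)


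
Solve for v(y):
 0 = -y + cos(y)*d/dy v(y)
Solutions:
 v(y) = C1 + Integral(y/cos(y), y)


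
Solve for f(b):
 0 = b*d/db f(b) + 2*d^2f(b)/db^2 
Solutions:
 f(b) = C1 + C2*erf(b/2)


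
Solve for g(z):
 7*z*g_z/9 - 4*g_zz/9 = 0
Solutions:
 g(z) = C1 + C2*erfi(sqrt(14)*z/4)


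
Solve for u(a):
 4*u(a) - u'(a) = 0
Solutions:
 u(a) = C1*exp(4*a)


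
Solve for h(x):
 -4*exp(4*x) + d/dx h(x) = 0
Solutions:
 h(x) = C1 + exp(4*x)


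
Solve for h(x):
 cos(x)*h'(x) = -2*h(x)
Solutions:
 h(x) = C1*(sin(x) - 1)/(sin(x) + 1)


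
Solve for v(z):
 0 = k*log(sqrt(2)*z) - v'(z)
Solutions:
 v(z) = C1 + k*z*log(z) - k*z + k*z*log(2)/2


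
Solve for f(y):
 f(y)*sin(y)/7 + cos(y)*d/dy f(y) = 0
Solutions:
 f(y) = C1*cos(y)^(1/7)


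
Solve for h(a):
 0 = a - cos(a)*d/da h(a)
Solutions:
 h(a) = C1 + Integral(a/cos(a), a)


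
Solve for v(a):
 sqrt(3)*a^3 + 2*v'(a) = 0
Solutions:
 v(a) = C1 - sqrt(3)*a^4/8


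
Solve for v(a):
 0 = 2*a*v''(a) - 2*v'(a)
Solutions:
 v(a) = C1 + C2*a^2


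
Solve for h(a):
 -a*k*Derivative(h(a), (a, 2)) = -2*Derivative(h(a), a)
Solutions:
 h(a) = C1 + a^(((re(k) + 2)*re(k) + im(k)^2)/(re(k)^2 + im(k)^2))*(C2*sin(2*log(a)*Abs(im(k))/(re(k)^2 + im(k)^2)) + C3*cos(2*log(a)*im(k)/(re(k)^2 + im(k)^2)))


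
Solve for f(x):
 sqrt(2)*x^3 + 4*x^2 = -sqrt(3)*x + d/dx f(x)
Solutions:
 f(x) = C1 + sqrt(2)*x^4/4 + 4*x^3/3 + sqrt(3)*x^2/2


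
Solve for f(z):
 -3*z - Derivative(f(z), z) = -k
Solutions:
 f(z) = C1 + k*z - 3*z^2/2


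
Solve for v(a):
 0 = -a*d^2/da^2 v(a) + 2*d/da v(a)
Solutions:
 v(a) = C1 + C2*a^3


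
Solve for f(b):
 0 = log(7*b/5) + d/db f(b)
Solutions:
 f(b) = C1 - b*log(b) + b*log(5/7) + b


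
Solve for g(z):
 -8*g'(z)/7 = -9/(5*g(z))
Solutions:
 g(z) = -sqrt(C1 + 315*z)/10
 g(z) = sqrt(C1 + 315*z)/10


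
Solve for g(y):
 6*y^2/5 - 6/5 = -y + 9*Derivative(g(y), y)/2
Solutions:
 g(y) = C1 + 4*y^3/45 + y^2/9 - 4*y/15


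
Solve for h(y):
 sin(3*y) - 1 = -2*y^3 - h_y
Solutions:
 h(y) = C1 - y^4/2 + y + cos(3*y)/3


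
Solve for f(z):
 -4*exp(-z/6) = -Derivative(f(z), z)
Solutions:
 f(z) = C1 - 24*exp(-z/6)


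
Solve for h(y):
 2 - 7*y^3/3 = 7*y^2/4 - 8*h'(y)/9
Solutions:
 h(y) = C1 + 21*y^4/32 + 21*y^3/32 - 9*y/4


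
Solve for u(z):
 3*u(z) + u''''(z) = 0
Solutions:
 u(z) = (C1*sin(sqrt(2)*3^(1/4)*z/2) + C2*cos(sqrt(2)*3^(1/4)*z/2))*exp(-sqrt(2)*3^(1/4)*z/2) + (C3*sin(sqrt(2)*3^(1/4)*z/2) + C4*cos(sqrt(2)*3^(1/4)*z/2))*exp(sqrt(2)*3^(1/4)*z/2)


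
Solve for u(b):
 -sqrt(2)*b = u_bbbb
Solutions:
 u(b) = C1 + C2*b + C3*b^2 + C4*b^3 - sqrt(2)*b^5/120


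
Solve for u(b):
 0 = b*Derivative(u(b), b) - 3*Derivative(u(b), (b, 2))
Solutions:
 u(b) = C1 + C2*erfi(sqrt(6)*b/6)


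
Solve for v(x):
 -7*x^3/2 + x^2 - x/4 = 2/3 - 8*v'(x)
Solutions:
 v(x) = C1 + 7*x^4/64 - x^3/24 + x^2/64 + x/12


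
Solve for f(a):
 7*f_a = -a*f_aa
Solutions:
 f(a) = C1 + C2/a^6


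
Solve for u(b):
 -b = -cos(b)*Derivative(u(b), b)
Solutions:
 u(b) = C1 + Integral(b/cos(b), b)


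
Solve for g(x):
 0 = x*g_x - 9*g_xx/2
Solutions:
 g(x) = C1 + C2*erfi(x/3)


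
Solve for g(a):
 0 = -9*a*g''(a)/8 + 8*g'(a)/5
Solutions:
 g(a) = C1 + C2*a^(109/45)


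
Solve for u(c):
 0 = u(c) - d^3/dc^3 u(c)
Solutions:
 u(c) = C3*exp(c) + (C1*sin(sqrt(3)*c/2) + C2*cos(sqrt(3)*c/2))*exp(-c/2)


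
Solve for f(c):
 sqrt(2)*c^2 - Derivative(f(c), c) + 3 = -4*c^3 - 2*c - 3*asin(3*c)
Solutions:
 f(c) = C1 + c^4 + sqrt(2)*c^3/3 + c^2 + 3*c*asin(3*c) + 3*c + sqrt(1 - 9*c^2)


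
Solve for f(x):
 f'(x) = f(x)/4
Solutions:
 f(x) = C1*exp(x/4)


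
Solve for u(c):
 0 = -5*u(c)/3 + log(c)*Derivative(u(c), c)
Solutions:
 u(c) = C1*exp(5*li(c)/3)


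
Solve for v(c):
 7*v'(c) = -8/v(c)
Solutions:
 v(c) = -sqrt(C1 - 112*c)/7
 v(c) = sqrt(C1 - 112*c)/7


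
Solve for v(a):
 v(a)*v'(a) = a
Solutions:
 v(a) = -sqrt(C1 + a^2)
 v(a) = sqrt(C1 + a^2)


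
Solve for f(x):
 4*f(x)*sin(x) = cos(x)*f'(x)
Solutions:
 f(x) = C1/cos(x)^4


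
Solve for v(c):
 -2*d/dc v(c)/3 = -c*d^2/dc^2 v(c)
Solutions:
 v(c) = C1 + C2*c^(5/3)


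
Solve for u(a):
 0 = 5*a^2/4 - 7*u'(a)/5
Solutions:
 u(a) = C1 + 25*a^3/84


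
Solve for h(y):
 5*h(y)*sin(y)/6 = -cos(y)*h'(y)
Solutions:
 h(y) = C1*cos(y)^(5/6)


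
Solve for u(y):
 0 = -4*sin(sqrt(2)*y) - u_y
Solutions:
 u(y) = C1 + 2*sqrt(2)*cos(sqrt(2)*y)


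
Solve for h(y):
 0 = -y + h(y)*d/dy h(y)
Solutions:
 h(y) = -sqrt(C1 + y^2)
 h(y) = sqrt(C1 + y^2)


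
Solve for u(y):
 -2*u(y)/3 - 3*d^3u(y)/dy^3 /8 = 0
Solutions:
 u(y) = C3*exp(-2*6^(1/3)*y/3) + (C1*sin(2^(1/3)*3^(5/6)*y/3) + C2*cos(2^(1/3)*3^(5/6)*y/3))*exp(6^(1/3)*y/3)


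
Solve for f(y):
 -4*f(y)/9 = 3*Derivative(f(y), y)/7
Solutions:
 f(y) = C1*exp(-28*y/27)


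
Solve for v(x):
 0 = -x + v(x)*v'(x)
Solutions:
 v(x) = -sqrt(C1 + x^2)
 v(x) = sqrt(C1 + x^2)


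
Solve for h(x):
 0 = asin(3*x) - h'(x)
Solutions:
 h(x) = C1 + x*asin(3*x) + sqrt(1 - 9*x^2)/3


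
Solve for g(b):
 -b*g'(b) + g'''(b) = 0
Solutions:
 g(b) = C1 + Integral(C2*airyai(b) + C3*airybi(b), b)


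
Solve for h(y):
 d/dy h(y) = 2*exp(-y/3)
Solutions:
 h(y) = C1 - 6*exp(-y/3)


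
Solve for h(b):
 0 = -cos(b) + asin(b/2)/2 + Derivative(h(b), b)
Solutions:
 h(b) = C1 - b*asin(b/2)/2 - sqrt(4 - b^2)/2 + sin(b)


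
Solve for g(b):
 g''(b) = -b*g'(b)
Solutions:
 g(b) = C1 + C2*erf(sqrt(2)*b/2)


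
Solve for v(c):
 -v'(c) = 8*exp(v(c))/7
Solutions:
 v(c) = log(1/(C1 + 8*c)) + log(7)


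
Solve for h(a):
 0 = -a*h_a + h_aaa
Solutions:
 h(a) = C1 + Integral(C2*airyai(a) + C3*airybi(a), a)


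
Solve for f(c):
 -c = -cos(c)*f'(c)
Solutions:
 f(c) = C1 + Integral(c/cos(c), c)


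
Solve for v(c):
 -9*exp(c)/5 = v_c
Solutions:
 v(c) = C1 - 9*exp(c)/5


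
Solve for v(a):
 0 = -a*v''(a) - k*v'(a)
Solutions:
 v(a) = C1 + a^(1 - re(k))*(C2*sin(log(a)*Abs(im(k))) + C3*cos(log(a)*im(k)))


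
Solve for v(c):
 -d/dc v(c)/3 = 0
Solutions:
 v(c) = C1


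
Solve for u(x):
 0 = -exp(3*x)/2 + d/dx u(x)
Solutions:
 u(x) = C1 + exp(3*x)/6


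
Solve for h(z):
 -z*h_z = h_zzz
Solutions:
 h(z) = C1 + Integral(C2*airyai(-z) + C3*airybi(-z), z)


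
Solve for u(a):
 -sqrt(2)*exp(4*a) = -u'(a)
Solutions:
 u(a) = C1 + sqrt(2)*exp(4*a)/4


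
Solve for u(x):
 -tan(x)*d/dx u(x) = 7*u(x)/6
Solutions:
 u(x) = C1/sin(x)^(7/6)


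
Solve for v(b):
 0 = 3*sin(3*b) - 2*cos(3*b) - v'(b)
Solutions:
 v(b) = C1 - 2*sin(3*b)/3 - cos(3*b)


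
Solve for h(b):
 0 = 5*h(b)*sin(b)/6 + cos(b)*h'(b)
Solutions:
 h(b) = C1*cos(b)^(5/6)


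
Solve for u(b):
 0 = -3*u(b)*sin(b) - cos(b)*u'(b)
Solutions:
 u(b) = C1*cos(b)^3


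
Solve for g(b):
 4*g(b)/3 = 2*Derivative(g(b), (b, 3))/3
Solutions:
 g(b) = C3*exp(2^(1/3)*b) + (C1*sin(2^(1/3)*sqrt(3)*b/2) + C2*cos(2^(1/3)*sqrt(3)*b/2))*exp(-2^(1/3)*b/2)


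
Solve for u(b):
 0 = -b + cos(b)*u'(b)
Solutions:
 u(b) = C1 + Integral(b/cos(b), b)


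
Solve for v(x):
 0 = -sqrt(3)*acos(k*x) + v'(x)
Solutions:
 v(x) = C1 + sqrt(3)*Piecewise((x*acos(k*x) - sqrt(-k^2*x^2 + 1)/k, Ne(k, 0)), (pi*x/2, True))


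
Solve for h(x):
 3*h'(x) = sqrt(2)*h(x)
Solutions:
 h(x) = C1*exp(sqrt(2)*x/3)


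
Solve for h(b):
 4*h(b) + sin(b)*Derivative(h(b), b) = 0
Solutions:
 h(b) = C1*(cos(b)^2 + 2*cos(b) + 1)/(cos(b)^2 - 2*cos(b) + 1)


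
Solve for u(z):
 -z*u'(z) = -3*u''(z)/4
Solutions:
 u(z) = C1 + C2*erfi(sqrt(6)*z/3)


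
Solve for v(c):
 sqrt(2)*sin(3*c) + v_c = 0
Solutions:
 v(c) = C1 + sqrt(2)*cos(3*c)/3


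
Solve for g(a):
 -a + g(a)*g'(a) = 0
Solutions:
 g(a) = -sqrt(C1 + a^2)
 g(a) = sqrt(C1 + a^2)


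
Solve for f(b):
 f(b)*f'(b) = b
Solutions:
 f(b) = -sqrt(C1 + b^2)
 f(b) = sqrt(C1 + b^2)


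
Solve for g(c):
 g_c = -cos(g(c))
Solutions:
 g(c) = pi - asin((C1 + exp(2*c))/(C1 - exp(2*c)))
 g(c) = asin((C1 + exp(2*c))/(C1 - exp(2*c)))


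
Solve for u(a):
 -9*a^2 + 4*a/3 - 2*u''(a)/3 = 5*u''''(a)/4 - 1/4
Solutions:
 u(a) = C1 + C2*a + C3*sin(2*sqrt(30)*a/15) + C4*cos(2*sqrt(30)*a/15) - 9*a^4/8 + a^3/3 + 51*a^2/2


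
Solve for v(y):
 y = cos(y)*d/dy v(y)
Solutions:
 v(y) = C1 + Integral(y/cos(y), y)


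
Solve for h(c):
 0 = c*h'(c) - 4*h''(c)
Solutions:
 h(c) = C1 + C2*erfi(sqrt(2)*c/4)


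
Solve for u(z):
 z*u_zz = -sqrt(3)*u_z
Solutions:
 u(z) = C1 + C2*z^(1 - sqrt(3))


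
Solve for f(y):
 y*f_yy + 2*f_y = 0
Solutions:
 f(y) = C1 + C2/y
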